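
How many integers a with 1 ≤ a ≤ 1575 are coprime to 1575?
The number of a ∈ {1, ..., 1575} with gcd(a, 1575) = 1 is by definition Euler's totient φ(1575). φ is multiplicative, with φ(p^e) = p^e − p^(e−1). Factorise 1575 = 3^2 · 5^2 · 7. Then
  φ(1575) = (3^2 − 3^1) · (5^2 − 5^1) · (7 − 1) = 6 · 20 · 6 = 720.
So there are 720 such integers.

Final answer: 720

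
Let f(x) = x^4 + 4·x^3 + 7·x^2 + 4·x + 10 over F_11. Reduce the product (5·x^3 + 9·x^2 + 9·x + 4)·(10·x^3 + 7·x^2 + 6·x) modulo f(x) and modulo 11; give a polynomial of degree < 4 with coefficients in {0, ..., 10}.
a · b ≡ 5·x^3 + 7·x^2 + 1 (mod f(x))

Multiply as integer polynomials: a · b = 50·x^6 + 125·x^5 + 183·x^4 + 157·x^3 + 82·x^2 + 24·x. Reducing coefficients mod 11: a · b ≡ 6·x^6 + 4·x^5 + 7·x^4 + 3·x^3 + 5·x^2 + 2·x. Now divide by f(x) = x^4 + 4·x^3 + 7·x^2 + 4·x + 10 in F_11[x], eliminating the leading term at each step:
  leading term 6·x^6: subtract (6·x^2)·f(x) = 6·x^6 + 2·x^5 + 9·x^4 + 2·x^3 + 5·x^2, leaving 2·x^5 + 9·x^4 + x^3 + 2·x (coefficients mod 11)
  leading term 2·x^5: subtract (2·x)·f(x) = 2·x^5 + 8·x^4 + 3·x^3 + 8·x^2 + 9·x, leaving x^4 + 9·x^3 + 3·x^2 + 4·x (coefficients mod 11)
  leading term x^4: subtract (1)·f(x) = x^4 + 4·x^3 + 7·x^2 + 4·x + 10, leaving 5·x^3 + 7·x^2 + 1 (coefficients mod 11)
The degree is now < 4, so this is the remainder. Hence a · b ≡ 5·x^3 + 7·x^2 + 1 in F_11[x]/(f).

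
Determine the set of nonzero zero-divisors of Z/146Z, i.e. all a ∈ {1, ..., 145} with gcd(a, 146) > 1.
nonzero zero-divisors of Z/146Z = {2, 4, 6, 8, 10, 12, 14, 16, 18, 20, 22, 24, 26, 28, 30, 32, 34, 36, 38, 40, 42, 44, 46, 48, 50, 52, 54, 56, 58, 60, 62, 64, 66, 68, 70, 72, 73, 74, 76, 78, 80, 82, 84, 86, 88, 90, 92, 94, 96, 98, 100, 102, 104, 106, 108, 110, 112, 114, 116, 118, 120, 122, 124, 126, 128, 130, 132, 134, 136, 138, 140, 142, 144}

An element a ∈ Z/146Z (with a ≠ 0) is a zero-divisor iff gcd(a, 146) > 1 (because a is a unit precisely when gcd(a, n) = 1, and in Z/nZ every nonzero, non-unit element is a zero-divisor). Scan a = 1, ..., 145 and keep those with gcd(a, 146) > 1:
  gcd(2, 146) = 2, gcd(4, 146) = 2, gcd(6, 146) = 2, gcd(8, 146) = 2, gcd(10, 146) = 2, gcd(12, 146) = 2, gcd(14, 146) = 2, gcd(16, 146) = 2, gcd(18, 146) = 2, gcd(20, 146) = 2, gcd(22, 146) = 2, gcd(24, 146) = 2, gcd(26, 146) = 2, gcd(28, 146) = 2, gcd(30, 146) = 2, gcd(32, 146) = 2, gcd(34, 146) = 2, gcd(36, 146) = 2, gcd(38, 146) = 2, gcd(40, 146) = 2, gcd(42, 146) = 2, gcd(44, 146) = 2, gcd(46, 146) = 2, gcd(48, 146) = 2, gcd(50, 146) = 2, gcd(52, 146) = 2, gcd(54, 146) = 2, gcd(56, 146) = 2, gcd(58, 146) = 2, gcd(60, 146) = 2, gcd(62, 146) = 2, gcd(64, 146) = 2, gcd(66, 146) = 2, gcd(68, 146) = 2, gcd(70, 146) = 2, gcd(72, 146) = 2, gcd(73, 146) = 73, gcd(74, 146) = 2, gcd(76, 146) = 2, gcd(78, 146) = 2, gcd(80, 146) = 2, gcd(82, 146) = 2, gcd(84, 146) = 2, gcd(86, 146) = 2, gcd(88, 146) = 2, gcd(90, 146) = 2, gcd(92, 146) = 2, gcd(94, 146) = 2, gcd(96, 146) = 2, gcd(98, 146) = 2, gcd(100, 146) = 2, gcd(102, 146) = 2, gcd(104, 146) = 2, gcd(106, 146) = 2, gcd(108, 146) = 2, gcd(110, 146) = 2, gcd(112, 146) = 2, gcd(114, 146) = 2, gcd(116, 146) = 2, gcd(118, 146) = 2, gcd(120, 146) = 2, gcd(122, 146) = 2, gcd(124, 146) = 2, gcd(126, 146) = 2, gcd(128, 146) = 2, gcd(130, 146) = 2, gcd(132, 146) = 2, gcd(134, 146) = 2, gcd(136, 146) = 2, gcd(138, 146) = 2, gcd(140, 146) = 2, gcd(142, 146) = 2, gcd(144, 146) = 2.
All other a ∈ {1, ..., 145} have gcd(a, 146) = 1 and are units. So the nonzero zero-divisors are exactly the 73 values of a appearing in this scan.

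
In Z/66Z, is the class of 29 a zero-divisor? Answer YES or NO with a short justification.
NO

gcd(29, 66) = 1, so 29 is a unit in Z/66Z (it has a multiplicative inverse). A unit cannot be a zero-divisor: if 29·b ≡ 0 then multiplying both sides by 29^(−1) gives b ≡ 0. So 29 is not a zero-divisor.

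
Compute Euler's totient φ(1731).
φ is multiplicative, with φ(p^e) = p^e − p^(e−1). Factorise 1731 = 3 · 577. Then
  φ(1731) = (3 − 1) · (577 − 1) = 2 · 576 = 1152.

Final answer: φ(1731) = 1152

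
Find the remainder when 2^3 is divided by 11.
8

Use repeated squaring. Binary(3) = 11. Walk through the bits of the exponent 3 left-to-right: at each bit after the leading one, square the running value, then multiply by 2 if the bit is 1 (always reducing mod 11):
  bit 1 = 1 (leading): start with 2.
  bit 2 = 1: square 2^2 = 4; bit is 1, so multiply 4·2 = 8 (mod 11).
Final value: 2^3 ≡ 8 (mod 11).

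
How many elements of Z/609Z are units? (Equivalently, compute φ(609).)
Z/609Z has φ(609) = 336 units

An element a ∈ Z/609Z is a unit iff gcd(a, 609) = 1, so the number of units is φ(609). φ is multiplicative, with φ(p^e) = p^e − p^(e−1). Factorise 609 = 3 · 7 · 29. Then
  φ(609) = (3 − 1) · (7 − 1) · (29 − 1) = 2 · 6 · 28 = 336.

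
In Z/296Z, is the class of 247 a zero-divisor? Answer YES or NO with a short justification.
NO

gcd(247, 296) = 1, so 247 is a unit in Z/296Z (it has a multiplicative inverse). A unit cannot be a zero-divisor: if 247·b ≡ 0 then multiplying both sides by 247^(−1) gives b ≡ 0. So 247 is not a zero-divisor.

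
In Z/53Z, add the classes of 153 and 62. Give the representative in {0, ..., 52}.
3

Reduce the summands first: 153 ≡ 47, 62 ≡ 9 (mod 53), so 153 + 62 ≡ 47 + 9 (mod 53). 47 + 9 = 56; 56 = 1·53 + 3, so (153 + 62) mod 53 = 3.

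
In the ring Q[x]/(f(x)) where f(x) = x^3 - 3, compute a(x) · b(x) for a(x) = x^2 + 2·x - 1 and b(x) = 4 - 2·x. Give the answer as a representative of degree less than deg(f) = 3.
a · b ≡ 10·x - 10 (mod f(x))

First multiply in Q[x] without reducing: a · b = -2·x^3 + 10·x - 4. Now divide by f(x) = x^3 - 3, eliminating the leading term at each step:
  leading term -2·x^3: subtract (-2)·f(x) = 6 - 2·x^3, leaving 10·x - 10
The degree is now < 3, so this is the remainder. Hence a · b ≡ 10·x - 10 in Q[x]/(f).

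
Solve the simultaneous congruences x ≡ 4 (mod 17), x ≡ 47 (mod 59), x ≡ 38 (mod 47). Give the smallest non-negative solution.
The moduli 17, 59, 47 are pairwise coprime, so by the CRT there is a unique solution mod 17·59·47 = 47141.
Solve by successive substitution. Start with x ≡ 4 (mod 17).
  Combine with x ≡ 47 (mod 59): write x = 4 + 17·t and require 4 + 17·t ≡ 47 (mod 59), i.e. 17·t ≡ 47 − 4 ≡ 43 (mod 59). Since 17^(−1) ≡ 7 (mod 59), t ≡ 7·43 ≡ 6 (mod 59). So x ≡ 4 + 17·6 = 106 (mod 1003).
  Combine with x ≡ 38 (mod 47): write x = 106 + 1003·t and require 106 + 1003·t ≡ 38 (mod 47), i.e. 1003·t ≡ 38 − 106 ≡ 26 (mod 47). Since 1003^(−1) ≡ 3 (mod 47) (1003 ≡ 16 (mod 47)), t ≡ 3·26 ≡ 31 (mod 47). So x ≡ 106 + 1003·31 = 31199 (mod 47141).
Unique solution in [0, 47141): x = 31199.

Final answer: x ≡ 31199 (mod 47141); the representative in [0, 47141) is 31199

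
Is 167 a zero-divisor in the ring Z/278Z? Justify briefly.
NO

gcd(167, 278) = 1, so 167 is a unit in Z/278Z (it has a multiplicative inverse). A unit cannot be a zero-divisor: if 167·b ≡ 0 then multiplying both sides by 167^(−1) gives b ≡ 0. So 167 is not a zero-divisor.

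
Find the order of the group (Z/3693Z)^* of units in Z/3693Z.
(Z/3693Z)^* consists of the classes a with gcd(a, 3693) = 1, so its order is φ(3693). φ is multiplicative, with φ(p^e) = p^e − p^(e−1). Factorise 3693 = 3 · 1231. Then
  φ(3693) = (3 − 1) · (1231 − 1) = 2 · 1230 = 2460.
Thus |(Z/3693Z)^*| = 2460.

Final answer: |(Z/3693Z)^*| = 2460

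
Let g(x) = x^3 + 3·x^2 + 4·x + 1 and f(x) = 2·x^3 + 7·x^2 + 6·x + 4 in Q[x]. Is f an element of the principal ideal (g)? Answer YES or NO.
NO

In Q[x] the ideal (g) consists of all multiples of g, so f ∈ (g) iff g | f, i.e. iff the remainder of f on division by g is 0. Divide f by g (g is monic, so eliminate the leading term of the running remainder at each step):
  leading term 2·x^3: subtract (2)·g(x) = 2·x^3 + 6·x^2 + 8·x + 2, leaving x^2 - 2·x + 2
The remainder r(x) = x^2 - 2·x + 2 ≠ 0 (and deg r < deg g), so g ∤ f, i.e. f ∉ (g).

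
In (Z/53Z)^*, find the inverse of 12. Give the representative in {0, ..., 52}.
12^(−1) ≡ 31 (mod 53)

Apply the extended Euclidean algorithm to (53, 12), tracking rows (r, s, t) with s·53 + t·12 = r. Each division r_prev = q·r_cur + r_new produces the new row as (previous row) − q·(current row):
  row A: (53, 1, 0)   [1·53 + 0·12 = 53]
  row B: (12, 0, 1)   [0·53 + 1·12 = 12]
  53 = 4·12 + 5   → row C = row A − 4·row B = (5, 1, −4)   [check: 1·53 − 4·12 = 5]
  12 = 2·5 + 2   → row D = row B − 2·row C = (2, −2, 9)   [check: −2·53 + 9·12 = 2]
  5 = 2·2 + 1   → row E = row C − 2·row D = (1, 5, −22)   [check: 5·53 − 22·12 = 1]
  2 = 2·1 + 0   → remainder 0, stop. gcd = 1 (last nonzero row E).
The gcd is 1, so 12 is invertible mod 53. The last nonzero row gives 5·53 − 22·12 = 1, so t = −22. So 12^(−1) ≡ −22 ≡ 31 (mod 53). Verify: 12 · 31 = 372 ≡ 1 (mod 53). ✓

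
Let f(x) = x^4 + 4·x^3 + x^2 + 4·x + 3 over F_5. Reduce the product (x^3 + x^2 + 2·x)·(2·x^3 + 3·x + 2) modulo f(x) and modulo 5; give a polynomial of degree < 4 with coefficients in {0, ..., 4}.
a · b ≡ 2·x^3 + 2·x^2 + x + 3 (mod f(x))

Multiply as integer polynomials: a · b = 2·x^6 + 2·x^5 + 7·x^4 + 5·x^3 + 8·x^2 + 4·x. Reducing coefficients mod 5: a · b ≡ 2·x^6 + 2·x^5 + 2·x^4 + 3·x^2 + 4·x. Now divide by f(x) = x^4 + 4·x^3 + x^2 + 4·x + 3 in F_5[x], eliminating the leading term at each step:
  leading term 2·x^6: subtract (2·x^2)·f(x) = 2·x^6 + 3·x^5 + 2·x^4 + 3·x^3 + x^2, leaving 4·x^5 + 2·x^3 + 2·x^2 + 4·x (coefficients mod 5)
  leading term 4·x^5: subtract (4·x)·f(x) = 4·x^5 + x^4 + 4·x^3 + x^2 + 2·x, leaving 4·x^4 + 3·x^3 + x^2 + 2·x (coefficients mod 5)
  leading term 4·x^4: subtract (4)·f(x) = 4·x^4 + x^3 + 4·x^2 + x + 2, leaving 2·x^3 + 2·x^2 + x + 3 (coefficients mod 5)
The degree is now < 4, so this is the remainder. Hence a · b ≡ 2·x^3 + 2·x^2 + x + 3 in F_5[x]/(f).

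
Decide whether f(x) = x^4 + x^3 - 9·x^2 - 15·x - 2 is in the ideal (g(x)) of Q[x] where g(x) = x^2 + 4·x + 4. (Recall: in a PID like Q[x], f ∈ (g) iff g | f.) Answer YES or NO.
In Q[x] the ideal (g) consists of all multiples of g, so f ∈ (g) iff g | f, i.e. iff the remainder of f on division by g is 0. Divide f by g (g is monic, so eliminate the leading term of the running remainder at each step):
  leading term x^4: subtract (x^2)·g(x) = x^4 + 4·x^3 + 4·x^2, leaving -3·x^3 - 13·x^2 - 15·x - 2
  leading term -3·x^3: subtract (-3·x)·g(x) = -3·x^3 - 12·x^2 - 12·x, leaving -x^2 - 3·x - 2
  leading term -x^2: subtract (-1)·g(x) = -x^2 - 4·x - 4, leaving x + 2
The remainder r(x) = x + 2 ≠ 0 (and deg r < deg g), so g ∤ f, i.e. f ∉ (g).

Final answer: NO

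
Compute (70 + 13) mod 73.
10

Both summands are already reduced mod 73. 70 + 13 = 83; 83 = 1·73 + 10, so (70 + 13) mod 73 = 10.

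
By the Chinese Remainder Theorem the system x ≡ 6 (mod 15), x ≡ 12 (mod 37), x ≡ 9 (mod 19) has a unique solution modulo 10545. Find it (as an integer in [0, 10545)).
The moduli 15, 37, 19 are pairwise coprime, so by the CRT there is a unique solution mod 15·37·19 = 10545.
Solve by successive substitution. Start with x ≡ 6 (mod 15).
  Combine with x ≡ 12 (mod 37): write x = 6 + 15·t and require 6 + 15·t ≡ 12 (mod 37), i.e. 15·t ≡ 12 − 6 ≡ 6 (mod 37). Since 15^(−1) ≡ 5 (mod 37), t ≡ 5·6 ≡ 30 (mod 37). So x ≡ 6 + 15·30 = 456 (mod 555).
  Combine with x ≡ 9 (mod 19): write x = 456 + 555·t and require 456 + 555·t ≡ 9 (mod 19), i.e. 555·t ≡ 9 − 456 ≡ 9 (mod 19). Since 555^(−1) ≡ 5 (mod 19) (555 ≡ 4 (mod 19)), t ≡ 5·9 ≡ 7 (mod 19). So x ≡ 456 + 555·7 = 4341 (mod 10545).
Unique solution in [0, 10545): x = 4341.

Final answer: x ≡ 4341 (mod 10545); the representative in [0, 10545) is 4341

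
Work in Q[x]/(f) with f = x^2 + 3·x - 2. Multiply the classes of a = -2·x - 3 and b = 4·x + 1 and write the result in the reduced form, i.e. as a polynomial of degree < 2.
First multiply in Q[x] without reducing: a · b = -8·x^2 - 14·x - 3. Now divide by f(x) = x^2 + 3·x - 2, eliminating the leading term at each step:
  leading term -8·x^2: subtract (-8)·f(x) = -8·x^2 - 24·x + 16, leaving 10·x - 19
The degree is now < 2, so this is the remainder. Hence a · b ≡ 10·x - 19 in Q[x]/(f).

Final answer: a · b ≡ 10·x - 19 (mod f(x))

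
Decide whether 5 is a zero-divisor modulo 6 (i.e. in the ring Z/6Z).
NO

gcd(5, 6) = 1, so 5 is a unit in Z/6Z (it has a multiplicative inverse). A unit cannot be a zero-divisor: if 5·b ≡ 0 then multiplying both sides by 5^(−1) gives b ≡ 0. So 5 is not a zero-divisor.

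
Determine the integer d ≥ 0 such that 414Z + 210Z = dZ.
(414, 210) = (6); d = 6

In the PID Z, (a, b) is generated by gcd(a, b). Compute gcd(414, 210) with the extended Euclidean algorithm, tracking rows (r, s, t) with s·414 + t·210 = r:
  row A: (414, 1, 0)   [1·414 + 0·210 = 414]
  row B: (210, 0, 1)   [0·414 + 1·210 = 210]
  414 = 1·210 + 204   → row C = row A − 1·row B = (204, 1, −1)   [check: 1·414 − 1·210 = 204]
  210 = 1·204 + 6   → row D = row B − 1·row C = (6, −1, 2)   [check: −1·414 + 2·210 = 6]
  204 = 34·6 + 0   → remainder 0, stop. gcd = 6 (last nonzero row D).
So gcd(414, 210) = 6, with Bézout identity −1·414 + 2·210 = 6. Containment (⊇): the Bézout identity exhibits 6 as an element of (414, 210), giving (6) ⊆ (414, 210). Containment (⊆): since 6 | 414 and 6 | 210 (414 = 6·69, 210 = 6·35), every Z-linear combination of 414 and 210 is divisible by 6, so (414, 210) ⊆ (6). Therefore (414, 210) = (6), d = 6.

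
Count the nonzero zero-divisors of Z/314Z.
In Z/314Z each nonzero element is either a unit (gcd with 314 is 1) or a zero-divisor (gcd > 1). The number of units is φ(314): factorise 314 = 2 · 157, so φ(314) = (2 − 1) · (157 − 1) = 1 · 156 = 156. The nonzero elements number 314 − 1 = 313. Hence the nonzero zero-divisors number 313 − 156 = 157.

Final answer: Z/314Z has 157 nonzero zero-divisors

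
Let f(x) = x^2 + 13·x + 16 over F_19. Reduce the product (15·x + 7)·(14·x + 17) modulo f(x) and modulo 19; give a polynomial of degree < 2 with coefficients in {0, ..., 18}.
Multiply as integer polynomials: a · b = 210·x^2 + 353·x + 119. Reducing coefficients mod 19: a · b ≡ x^2 + 11·x + 5. Now divide by f(x) = x^2 + 13·x + 16 in F_19[x], eliminating the leading term at each step:
  leading term x^2: subtract (1)·f(x) = x^2 + 13·x + 16, leaving 17·x + 8 (coefficients mod 19)
The degree is now < 2, so this is the remainder. Hence a · b ≡ 17·x + 8 in F_19[x]/(f).

Final answer: a · b ≡ 17·x + 8 (mod f(x))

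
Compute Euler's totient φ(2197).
φ(2197) = 2028

φ is multiplicative, with φ(p^e) = p^e − p^(e−1). Factorise 2197 = 13^3. Then
  φ(2197) = (13^3 − 13^2) = 2028 = 2028.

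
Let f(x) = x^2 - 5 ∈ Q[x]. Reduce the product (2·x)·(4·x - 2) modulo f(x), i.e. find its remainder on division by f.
First multiply in Q[x] without reducing: a · b = 8·x^2 - 4·x. Now divide by f(x) = x^2 - 5, eliminating the leading term at each step:
  leading term 8·x^2: subtract (8)·f(x) = 8·x^2 - 40, leaving 40 - 4·x
The degree is now < 2, so this is the remainder. Hence a · b ≡ 40 - 4·x in Q[x]/(f).

Final answer: a · b ≡ 40 - 4·x (mod f(x))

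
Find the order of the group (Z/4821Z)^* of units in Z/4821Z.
|(Z/4821Z)^*| = 3212

(Z/4821Z)^* consists of the classes a with gcd(a, 4821) = 1, so its order is φ(4821). φ is multiplicative, with φ(p^e) = p^e − p^(e−1). Factorise 4821 = 3 · 1607. Then
  φ(4821) = (3 − 1) · (1607 − 1) = 2 · 1606 = 3212.
Thus |(Z/4821Z)^*| = 3212.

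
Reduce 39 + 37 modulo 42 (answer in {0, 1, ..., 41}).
Both summands are already reduced mod 42. 39 + 37 = 76; 76 = 1·42 + 34, so (39 + 37) mod 42 = 34.

Final answer: 34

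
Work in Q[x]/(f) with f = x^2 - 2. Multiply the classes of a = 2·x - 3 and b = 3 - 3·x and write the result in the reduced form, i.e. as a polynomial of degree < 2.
a · b ≡ 15·x - 21 (mod f(x))

First multiply in Q[x] without reducing: a · b = -6·x^2 + 15·x - 9. Now divide by f(x) = x^2 - 2, eliminating the leading term at each step:
  leading term -6·x^2: subtract (-6)·f(x) = 12 - 6·x^2, leaving 15·x - 21
The degree is now < 2, so this is the remainder. Hence a · b ≡ 15·x - 21 in Q[x]/(f).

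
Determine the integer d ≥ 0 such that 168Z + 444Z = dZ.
(168, 444) = (12); d = 12

In the PID Z, (a, b) is generated by gcd(a, b). Compute gcd(444, 168) with the extended Euclidean algorithm, tracking rows (r, s, t) with s·444 + t·168 = r:
  row A: (444, 1, 0)   [1·444 + 0·168 = 444]
  row B: (168, 0, 1)   [0·444 + 1·168 = 168]
  444 = 2·168 + 108   → row C = row A − 2·row B = (108, 1, −2)   [check: 1·444 − 2·168 = 108]
  168 = 1·108 + 60   → row D = row B − 1·row C = (60, −1, 3)   [check: −1·444 + 3·168 = 60]
  108 = 1·60 + 48   → row E = row C − 1·row D = (48, 2, −5)   [check: 2·444 − 5·168 = 48]
  60 = 1·48 + 12   → row F = row D − 1·row E = (12, −3, 8)   [check: −3·444 + 8·168 = 12]
  48 = 4·12 + 0   → remainder 0, stop. gcd = 12 (last nonzero row F).
So gcd(168, 444) = 12, with Bézout identity −3·444 + 8·168 = 12. Containment (⊇): the Bézout identity exhibits 12 as an element of (168, 444), giving (12) ⊆ (168, 444). Containment (⊆): since 12 | 168 and 12 | 444 (168 = 12·14, 444 = 12·37), every Z-linear combination of 168 and 444 is divisible by 12, so (168, 444) ⊆ (12). Therefore (168, 444) = (12), d = 12.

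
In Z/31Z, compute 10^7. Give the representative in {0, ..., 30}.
Use repeated squaring. Binary(7) = 111. Walk through the bits of the exponent 7 left-to-right: at each bit after the leading one, square the running value, then multiply by 10 if the bit is 1 (always reducing mod 31):
  bit 1 = 1 (leading): start with 10.
  bit 2 = 1: square 10^2 = 100 ≡ 7; bit is 1, so multiply 7·10 = 70 ≡ 8 (mod 31).
  bit 3 = 1: square 8^2 = 64 ≡ 2; bit is 1, so multiply 2·10 = 20 (mod 31).
Final value: 10^7 ≡ 20 (mod 31).

Final answer: 20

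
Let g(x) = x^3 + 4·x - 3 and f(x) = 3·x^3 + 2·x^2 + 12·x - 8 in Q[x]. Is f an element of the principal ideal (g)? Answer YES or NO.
In Q[x] the ideal (g) consists of all multiples of g, so f ∈ (g) iff g | f, i.e. iff the remainder of f on division by g is 0. Divide f by g (g is monic, so eliminate the leading term of the running remainder at each step):
  leading term 3·x^3: subtract (3)·g(x) = 3·x^3 + 12·x - 9, leaving 2·x^2 + 1
The remainder r(x) = 2·x^2 + 1 ≠ 0 (and deg r < deg g), so g ∤ f, i.e. f ∉ (g).

Final answer: NO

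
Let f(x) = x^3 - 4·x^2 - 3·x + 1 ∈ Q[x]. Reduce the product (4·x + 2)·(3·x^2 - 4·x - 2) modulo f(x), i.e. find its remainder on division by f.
a · b ≡ 38·x^2 + 20·x - 16 (mod f(x))

First multiply in Q[x] without reducing: a · b = 12·x^3 - 10·x^2 - 16·x - 4. Now divide by f(x) = x^3 - 4·x^2 - 3·x + 1, eliminating the leading term at each step:
  leading term 12·x^3: subtract (12)·f(x) = 12·x^3 - 48·x^2 - 36·x + 12, leaving 38·x^2 + 20·x - 16
The degree is now < 3, so this is the remainder. Hence a · b ≡ 38·x^2 + 20·x - 16 in Q[x]/(f).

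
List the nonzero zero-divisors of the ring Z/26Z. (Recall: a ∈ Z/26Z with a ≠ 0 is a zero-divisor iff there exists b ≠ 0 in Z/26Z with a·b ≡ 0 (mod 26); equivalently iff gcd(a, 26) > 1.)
An element a ∈ Z/26Z (with a ≠ 0) is a zero-divisor iff gcd(a, 26) > 1 (because a is a unit precisely when gcd(a, n) = 1, and in Z/nZ every nonzero, non-unit element is a zero-divisor). Scan a = 1, ..., 25 and keep those with gcd(a, 26) > 1:
  gcd(2, 26) = 2, gcd(4, 26) = 2, gcd(6, 26) = 2, gcd(8, 26) = 2, gcd(10, 26) = 2, gcd(12, 26) = 2, gcd(13, 26) = 13, gcd(14, 26) = 2, gcd(16, 26) = 2, gcd(18, 26) = 2, gcd(20, 26) = 2, gcd(22, 26) = 2, gcd(24, 26) = 2.
All other a ∈ {1, ..., 25} have gcd(a, 26) = 1 and are units. So the nonzero zero-divisors are exactly the 13 values of a appearing in this scan.

Final answer: nonzero zero-divisors of Z/26Z = {2, 4, 6, 8, 10, 12, 13, 14, 16, 18, 20, 22, 24}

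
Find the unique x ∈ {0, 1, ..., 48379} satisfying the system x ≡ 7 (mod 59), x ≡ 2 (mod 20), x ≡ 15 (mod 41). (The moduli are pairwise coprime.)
x ≡ 302 (mod 48380); the representative in [0, 48380) is 302

The moduli 59, 20, 41 are pairwise coprime, so by the CRT there is a unique solution mod 59·20·41 = 48380.
Solve by successive substitution. Start with x ≡ 7 (mod 59).
  Combine with x ≡ 2 (mod 20): write x = 7 + 59·t and require 7 + 59·t ≡ 2 (mod 20), i.e. 59·t ≡ 2 − 7 ≡ 15 (mod 20). Since 59^(−1) ≡ 19 (mod 20) (59 ≡ 19 (mod 20)), t ≡ 19·15 ≡ 5 (mod 20). So x ≡ 7 + 59·5 = 302 (mod 1180).
  Combine with x ≡ 15 (mod 41): write x = 302 + 1180·t and require 302 + 1180·t ≡ 15 (mod 41), i.e. 1180·t ≡ 15 − 302 ≡ 0 (mod 41). Since 1180^(−1) ≡ 9 (mod 41) (1180 ≡ 32 (mod 41)), t ≡ 9·0 ≡ 0 (mod 41). So x ≡ 302 + 1180·0 = 302 (mod 48380).
Unique solution in [0, 48380): x = 302.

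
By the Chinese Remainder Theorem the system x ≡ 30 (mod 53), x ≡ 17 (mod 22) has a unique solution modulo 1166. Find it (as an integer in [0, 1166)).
The moduli 53, 22 are pairwise coprime, so by the CRT there is a unique solution mod 53·22 = 1166.
Solve by successive substitution. Start with x ≡ 30 (mod 53).
  Combine with x ≡ 17 (mod 22): write x = 30 + 53·t and require 30 + 53·t ≡ 17 (mod 22), i.e. 53·t ≡ 17 − 30 ≡ 9 (mod 22). Since 53^(−1) ≡ 5 (mod 22) (53 ≡ 9 (mod 22)), t ≡ 5·9 ≡ 1 (mod 22). So x ≡ 30 + 53·1 = 83 (mod 1166).
Unique solution in [0, 1166): x = 83.

Final answer: x ≡ 83 (mod 1166); the representative in [0, 1166) is 83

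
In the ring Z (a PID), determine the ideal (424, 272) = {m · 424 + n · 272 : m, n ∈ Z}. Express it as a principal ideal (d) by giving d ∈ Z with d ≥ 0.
(424, 272) = (8); d = 8

In the PID Z, (a, b) is generated by gcd(a, b). Compute gcd(424, 272) with the extended Euclidean algorithm, tracking rows (r, s, t) with s·424 + t·272 = r:
  row A: (424, 1, 0)   [1·424 + 0·272 = 424]
  row B: (272, 0, 1)   [0·424 + 1·272 = 272]
  424 = 1·272 + 152   → row C = row A − 1·row B = (152, 1, −1)   [check: 1·424 − 1·272 = 152]
  272 = 1·152 + 120   → row D = row B − 1·row C = (120, −1, 2)   [check: −1·424 + 2·272 = 120]
  152 = 1·120 + 32   → row E = row C − 1·row D = (32, 2, −3)   [check: 2·424 − 3·272 = 32]
  120 = 3·32 + 24   → row F = row D − 3·row E = (24, −7, 11)   [check: −7·424 + 11·272 = 24]
  32 = 1·24 + 8   → row G = row E − 1·row F = (8, 9, −14)   [check: 9·424 − 14·272 = 8]
  24 = 3·8 + 0   → remainder 0, stop. gcd = 8 (last nonzero row G).
So gcd(424, 272) = 8, with Bézout identity 9·424 − 14·272 = 8. Containment (⊇): the Bézout identity exhibits 8 as an element of (424, 272), giving (8) ⊆ (424, 272). Containment (⊆): since 8 | 424 and 8 | 272 (424 = 8·53, 272 = 8·34), every Z-linear combination of 424 and 272 is divisible by 8, so (424, 272) ⊆ (8). Therefore (424, 272) = (8), d = 8.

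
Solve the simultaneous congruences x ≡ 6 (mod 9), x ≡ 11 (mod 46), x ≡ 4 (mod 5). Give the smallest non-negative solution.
x ≡ 609 (mod 2070); the representative in [0, 2070) is 609

The moduli 9, 46, 5 are pairwise coprime, so by the CRT there is a unique solution mod 9·46·5 = 2070.
Solve by successive substitution. Start with x ≡ 6 (mod 9).
  Combine with x ≡ 11 (mod 46): write x = 6 + 9·t and require 6 + 9·t ≡ 11 (mod 46), i.e. 9·t ≡ 11 − 6 ≡ 5 (mod 46). Since 9^(−1) ≡ 41 (mod 46), t ≡ 41·5 ≡ 21 (mod 46). So x ≡ 6 + 9·21 = 195 (mod 414).
  Combine with x ≡ 4 (mod 5): write x = 195 + 414·t and require 195 + 414·t ≡ 4 (mod 5), i.e. 414·t ≡ 4 − 195 ≡ 4 (mod 5). Since 414^(−1) ≡ 4 (mod 5) (414 ≡ 4 (mod 5)), t ≡ 4·4 ≡ 1 (mod 5). So x ≡ 195 + 414·1 = 609 (mod 2070).
Unique solution in [0, 2070): x = 609.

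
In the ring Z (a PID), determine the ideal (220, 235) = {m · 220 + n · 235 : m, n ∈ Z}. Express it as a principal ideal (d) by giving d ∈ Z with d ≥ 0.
(220, 235) = (5); d = 5

In the PID Z, (a, b) is generated by gcd(a, b). Compute gcd(235, 220) with the extended Euclidean algorithm, tracking rows (r, s, t) with s·235 + t·220 = r:
  row A: (235, 1, 0)   [1·235 + 0·220 = 235]
  row B: (220, 0, 1)   [0·235 + 1·220 = 220]
  235 = 1·220 + 15   → row C = row A − 1·row B = (15, 1, −1)   [check: 1·235 − 1·220 = 15]
  220 = 14·15 + 10   → row D = row B − 14·row C = (10, −14, 15)   [check: −14·235 + 15·220 = 10]
  15 = 1·10 + 5   → row E = row C − 1·row D = (5, 15, −16)   [check: 15·235 − 16·220 = 5]
  10 = 2·5 + 0   → remainder 0, stop. gcd = 5 (last nonzero row E).
So gcd(220, 235) = 5, with Bézout identity 15·235 − 16·220 = 5. Containment (⊇): the Bézout identity exhibits 5 as an element of (220, 235), giving (5) ⊆ (220, 235). Containment (⊆): since 5 | 220 and 5 | 235 (220 = 5·44, 235 = 5·47), every Z-linear combination of 220 and 235 is divisible by 5, so (220, 235) ⊆ (5). Therefore (220, 235) = (5), d = 5.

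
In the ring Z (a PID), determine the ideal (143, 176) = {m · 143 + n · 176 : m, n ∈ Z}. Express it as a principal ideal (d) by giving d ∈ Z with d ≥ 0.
(143, 176) = (11); d = 11

In the PID Z, (a, b) is generated by gcd(a, b). Compute gcd(176, 143) with the extended Euclidean algorithm, tracking rows (r, s, t) with s·176 + t·143 = r:
  row A: (176, 1, 0)   [1·176 + 0·143 = 176]
  row B: (143, 0, 1)   [0·176 + 1·143 = 143]
  176 = 1·143 + 33   → row C = row A − 1·row B = (33, 1, −1)   [check: 1·176 − 1·143 = 33]
  143 = 4·33 + 11   → row D = row B − 4·row C = (11, −4, 5)   [check: −4·176 + 5·143 = 11]
  33 = 3·11 + 0   → remainder 0, stop. gcd = 11 (last nonzero row D).
So gcd(143, 176) = 11, with Bézout identity −4·176 + 5·143 = 11. Containment (⊇): the Bézout identity exhibits 11 as an element of (143, 176), giving (11) ⊆ (143, 176). Containment (⊆): since 11 | 143 and 11 | 176 (143 = 11·13, 176 = 11·16), every Z-linear combination of 143 and 176 is divisible by 11, so (143, 176) ⊆ (11). Therefore (143, 176) = (11), d = 11.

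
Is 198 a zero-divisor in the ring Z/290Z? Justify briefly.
YES

gcd(198, 290) = 2 > 1, so 198 is not a unit in Z/290Z. In Z/nZ every nonzero non-unit is a zero-divisor: explicitly, take b = 290/gcd = 145 ≠ 0 (mod 290); then 198·145 = 28710 = 99·290, i.e. 198·145 ≡ 0 (mod 290). So 198 is a zero-divisor.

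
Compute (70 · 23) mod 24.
2

Reduce the factors first: 70 ≡ 22 (mod 24), so 70 · 23 ≡ 22 · 23 (mod 24). 22 · 23 = 506. Dividing by 24: 506 = 21·24 + 2. So (70 · 23) mod 24 = 2.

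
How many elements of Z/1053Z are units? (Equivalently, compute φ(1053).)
Z/1053Z has φ(1053) = 648 units

An element a ∈ Z/1053Z is a unit iff gcd(a, 1053) = 1, so the number of units is φ(1053). φ is multiplicative, with φ(p^e) = p^e − p^(e−1). Factorise 1053 = 3^4 · 13. Then
  φ(1053) = (3^4 − 3^3) · (13 − 1) = 54 · 12 = 648.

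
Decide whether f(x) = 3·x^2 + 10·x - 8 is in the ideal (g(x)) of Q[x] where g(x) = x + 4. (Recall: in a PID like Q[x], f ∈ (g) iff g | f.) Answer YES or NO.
In Q[x] the ideal (g) consists of all multiples of g, so f ∈ (g) iff g | f, i.e. iff the remainder of f on division by g is 0. Divide f by g (g is monic, so eliminate the leading term of the running remainder at each step):
  leading term 3·x^2: subtract (3·x)·g(x) = 3·x^2 + 12·x, leaving -2·x - 8
  leading term -2·x: subtract (-2)·g(x) = -2·x - 8, leaving 0
The remainder is 0, so f(x) = g(x) · h(x) with h(x) = 3·x - 2. Hence g | f, i.e. f ∈ (g).

Final answer: YES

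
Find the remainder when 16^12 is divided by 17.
Use repeated squaring. Binary(12) = 1100. Walk through the bits of the exponent 12 left-to-right: at each bit after the leading one, square the running value, then multiply by 16 if the bit is 1 (always reducing mod 17):
  bit 1 = 1 (leading): start with 16.
  bit 2 = 1: square 16^2 = 256 ≡ 1; bit is 1, so multiply 1·16 = 16 (mod 17).
  bit 3 = 0: square 16^2 = 256 ≡ 1 (mod 17).
  bit 4 = 0: square 1^2 = 1 (mod 17).
Final value: 16^12 ≡ 1 (mod 17).

Final answer: 1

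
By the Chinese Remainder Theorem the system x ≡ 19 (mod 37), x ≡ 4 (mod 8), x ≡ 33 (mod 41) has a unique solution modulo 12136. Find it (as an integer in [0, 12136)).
x ≡ 6716 (mod 12136); the representative in [0, 12136) is 6716

The moduli 37, 8, 41 are pairwise coprime, so by the CRT there is a unique solution mod 37·8·41 = 12136.
Solve by successive substitution. Start with x ≡ 19 (mod 37).
  Combine with x ≡ 4 (mod 8): write x = 19 + 37·t and require 19 + 37·t ≡ 4 (mod 8), i.e. 37·t ≡ 4 − 19 ≡ 1 (mod 8). Since 37^(−1) ≡ 5 (mod 8) (37 ≡ 5 (mod 8)), t ≡ 5·1 ≡ 5 (mod 8). So x ≡ 19 + 37·5 = 204 (mod 296).
  Combine with x ≡ 33 (mod 41): write x = 204 + 296·t and require 204 + 296·t ≡ 33 (mod 41), i.e. 296·t ≡ 33 − 204 ≡ 34 (mod 41). Since 296^(−1) ≡ 32 (mod 41) (296 ≡ 9 (mod 41)), t ≡ 32·34 ≡ 22 (mod 41). So x ≡ 204 + 296·22 = 6716 (mod 12136).
Unique solution in [0, 12136): x = 6716.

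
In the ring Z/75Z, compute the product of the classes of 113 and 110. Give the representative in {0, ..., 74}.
55

Reduce the factors first: 113 ≡ 38, 110 ≡ 35 (mod 75), so 113 · 110 ≡ 38 · 35 (mod 75). 38 · 35 = 1330. Dividing by 75: 1330 = 17·75 + 55. So (113 · 110) mod 75 = 55.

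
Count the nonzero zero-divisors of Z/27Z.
Z/27Z has 8 nonzero zero-divisors

In Z/27Z each nonzero element is either a unit (gcd with 27 is 1) or a zero-divisor (gcd > 1). The number of units is φ(27): factorise 27 = 3^3, so φ(27) = (3^3 − 3^2) = 18 = 18. The nonzero elements number 27 − 1 = 26. Hence the nonzero zero-divisors number 26 − 18 = 8.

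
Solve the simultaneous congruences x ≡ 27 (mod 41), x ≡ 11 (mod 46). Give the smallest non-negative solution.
The moduli 41, 46 are pairwise coprime, so by the CRT there is a unique solution mod 41·46 = 1886.
Solve by successive substitution. Start with x ≡ 27 (mod 41).
  Combine with x ≡ 11 (mod 46): write x = 27 + 41·t and require 27 + 41·t ≡ 11 (mod 46), i.e. 41·t ≡ 11 − 27 ≡ 30 (mod 46). Since 41^(−1) ≡ 9 (mod 46), t ≡ 9·30 ≡ 40 (mod 46). So x ≡ 27 + 41·40 = 1667 (mod 1886).
Unique solution in [0, 1886): x = 1667.

Final answer: x ≡ 1667 (mod 1886); the representative in [0, 1886) is 1667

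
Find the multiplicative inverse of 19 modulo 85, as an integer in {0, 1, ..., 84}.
19^(−1) ≡ 9 (mod 85)

Apply the extended Euclidean algorithm to (85, 19), tracking rows (r, s, t) with s·85 + t·19 = r. Each division r_prev = q·r_cur + r_new produces the new row as (previous row) − q·(current row):
  row A: (85, 1, 0)   [1·85 + 0·19 = 85]
  row B: (19, 0, 1)   [0·85 + 1·19 = 19]
  85 = 4·19 + 9   → row C = row A − 4·row B = (9, 1, −4)   [check: 1·85 − 4·19 = 9]
  19 = 2·9 + 1   → row D = row B − 2·row C = (1, −2, 9)   [check: −2·85 + 9·19 = 1]
  9 = 9·1 + 0   → remainder 0, stop. gcd = 1 (last nonzero row D).
The gcd is 1, so 19 is invertible mod 85. The last nonzero row gives −2·85 + 9·19 = 1, so t = 9. So 19^(−1) ≡ 9 (mod 85). Verify: 19 · 9 = 171 ≡ 1 (mod 85). ✓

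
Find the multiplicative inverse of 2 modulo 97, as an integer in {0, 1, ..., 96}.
2^(−1) ≡ 49 (mod 97)

Apply the extended Euclidean algorithm to (97, 2), tracking rows (r, s, t) with s·97 + t·2 = r. Each division r_prev = q·r_cur + r_new produces the new row as (previous row) − q·(current row):
  row A: (97, 1, 0)   [1·97 + 0·2 = 97]
  row B: (2, 0, 1)   [0·97 + 1·2 = 2]
  97 = 48·2 + 1   → row C = row A − 48·row B = (1, 1, −48)   [check: 1·97 − 48·2 = 1]
  2 = 2·1 + 0   → remainder 0, stop. gcd = 1 (last nonzero row C).
The gcd is 1, so 2 is invertible mod 97. The last nonzero row gives 1·97 − 48·2 = 1, so t = −48. So 2^(−1) ≡ −48 ≡ 49 (mod 97). Verify: 2 · 49 = 98 ≡ 1 (mod 97). ✓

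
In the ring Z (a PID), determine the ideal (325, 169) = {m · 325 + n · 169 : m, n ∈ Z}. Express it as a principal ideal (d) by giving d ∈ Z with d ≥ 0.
(325, 169) = (13); d = 13

In the PID Z, (a, b) is generated by gcd(a, b). Compute gcd(325, 169) with the extended Euclidean algorithm, tracking rows (r, s, t) with s·325 + t·169 = r:
  row A: (325, 1, 0)   [1·325 + 0·169 = 325]
  row B: (169, 0, 1)   [0·325 + 1·169 = 169]
  325 = 1·169 + 156   → row C = row A − 1·row B = (156, 1, −1)   [check: 1·325 − 1·169 = 156]
  169 = 1·156 + 13   → row D = row B − 1·row C = (13, −1, 2)   [check: −1·325 + 2·169 = 13]
  156 = 12·13 + 0   → remainder 0, stop. gcd = 13 (last nonzero row D).
So gcd(325, 169) = 13, with Bézout identity −1·325 + 2·169 = 13. Containment (⊇): the Bézout identity exhibits 13 as an element of (325, 169), giving (13) ⊆ (325, 169). Containment (⊆): since 13 | 325 and 13 | 169 (325 = 13·25, 169 = 13·13), every Z-linear combination of 325 and 169 is divisible by 13, so (325, 169) ⊆ (13). Therefore (325, 169) = (13), d = 13.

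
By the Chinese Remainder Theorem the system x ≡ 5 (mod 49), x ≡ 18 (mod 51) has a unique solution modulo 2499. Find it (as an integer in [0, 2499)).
The moduli 49, 51 are pairwise coprime, so by the CRT there is a unique solution mod 49·51 = 2499.
Solve by successive substitution. Start with x ≡ 5 (mod 49).
  Combine with x ≡ 18 (mod 51): write x = 5 + 49·t and require 5 + 49·t ≡ 18 (mod 51), i.e. 49·t ≡ 18 − 5 ≡ 13 (mod 51). Since 49^(−1) ≡ 25 (mod 51), t ≡ 25·13 ≡ 19 (mod 51). So x ≡ 5 + 49·19 = 936 (mod 2499).
Unique solution in [0, 2499): x = 936.

Final answer: x ≡ 936 (mod 2499); the representative in [0, 2499) is 936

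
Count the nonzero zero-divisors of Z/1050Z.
In Z/1050Z each nonzero element is either a unit (gcd with 1050 is 1) or a zero-divisor (gcd > 1). The number of units is φ(1050): factorise 1050 = 2 · 3 · 5^2 · 7, so φ(1050) = (2 − 1) · (3 − 1) · (5^2 − 5^1) · (7 − 1) = 1 · 2 · 20 · 6 = 240. The nonzero elements number 1050 − 1 = 1049. Hence the nonzero zero-divisors number 1049 − 240 = 809.

Final answer: Z/1050Z has 809 nonzero zero-divisors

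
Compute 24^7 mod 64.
0

Use repeated squaring. Binary(7) = 111. Walk through the bits of the exponent 7 left-to-right: at each bit after the leading one, square the running value, then multiply by 24 if the bit is 1 (always reducing mod 64):
  bit 1 = 1 (leading): start with 24.
  bit 2 = 1: square 24^2 = 576 ≡ 0; bit is 1, so multiply 0·24 = 0 (mod 64).
  bit 3 = 1: square 0^2 = 0; bit is 1, so multiply 0·24 = 0 (mod 64).
Final value: 24^7 ≡ 0 (mod 64).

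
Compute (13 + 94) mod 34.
5

Reduce the summands first: 94 ≡ 26 (mod 34), so 13 + 94 ≡ 13 + 26 (mod 34). 13 + 26 = 39; 39 = 1·34 + 5, so (13 + 94) mod 34 = 5.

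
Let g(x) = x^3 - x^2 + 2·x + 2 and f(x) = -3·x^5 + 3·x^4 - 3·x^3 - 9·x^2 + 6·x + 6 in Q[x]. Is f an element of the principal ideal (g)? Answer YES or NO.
YES

In Q[x] the ideal (g) consists of all multiples of g, so f ∈ (g) iff g | f, i.e. iff the remainder of f on division by g is 0. Divide f by g (g is monic, so eliminate the leading term of the running remainder at each step):
  leading term -3·x^5: subtract (-3·x^2)·g(x) = -3·x^5 + 3·x^4 - 6·x^3 - 6·x^2, leaving 3·x^3 - 3·x^2 + 6·x + 6
  leading term 3·x^3: subtract (3)·g(x) = 3·x^3 - 3·x^2 + 6·x + 6, leaving 0
The remainder is 0, so f(x) = g(x) · h(x) with h(x) = 3 - 3·x^2. Hence g | f, i.e. f ∈ (g).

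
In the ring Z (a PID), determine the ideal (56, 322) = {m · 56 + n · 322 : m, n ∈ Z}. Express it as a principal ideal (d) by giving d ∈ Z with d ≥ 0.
(56, 322) = (14); d = 14

In the PID Z, (a, b) is generated by gcd(a, b). Compute gcd(322, 56) with the extended Euclidean algorithm, tracking rows (r, s, t) with s·322 + t·56 = r:
  row A: (322, 1, 0)   [1·322 + 0·56 = 322]
  row B: (56, 0, 1)   [0·322 + 1·56 = 56]
  322 = 5·56 + 42   → row C = row A − 5·row B = (42, 1, −5)   [check: 1·322 − 5·56 = 42]
  56 = 1·42 + 14   → row D = row B − 1·row C = (14, −1, 6)   [check: −1·322 + 6·56 = 14]
  42 = 3·14 + 0   → remainder 0, stop. gcd = 14 (last nonzero row D).
So gcd(56, 322) = 14, with Bézout identity −1·322 + 6·56 = 14. Containment (⊇): the Bézout identity exhibits 14 as an element of (56, 322), giving (14) ⊆ (56, 322). Containment (⊆): since 14 | 56 and 14 | 322 (56 = 14·4, 322 = 14·23), every Z-linear combination of 56 and 322 is divisible by 14, so (56, 322) ⊆ (14). Therefore (56, 322) = (14), d = 14.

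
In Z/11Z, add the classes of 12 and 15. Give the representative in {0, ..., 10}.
5

Reduce the summands first: 12 ≡ 1, 15 ≡ 4 (mod 11), so 12 + 15 ≡ 1 + 4 (mod 11). 1 + 4 = 5; 5 = 0·11 + 5, so (12 + 15) mod 11 = 5.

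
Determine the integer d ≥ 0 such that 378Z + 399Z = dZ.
(378, 399) = (21); d = 21

In the PID Z, (a, b) is generated by gcd(a, b). Compute gcd(399, 378) with the extended Euclidean algorithm, tracking rows (r, s, t) with s·399 + t·378 = r:
  row A: (399, 1, 0)   [1·399 + 0·378 = 399]
  row B: (378, 0, 1)   [0·399 + 1·378 = 378]
  399 = 1·378 + 21   → row C = row A − 1·row B = (21, 1, −1)   [check: 1·399 − 1·378 = 21]
  378 = 18·21 + 0   → remainder 0, stop. gcd = 21 (last nonzero row C).
So gcd(378, 399) = 21, with Bézout identity 1·399 − 1·378 = 21. Containment (⊇): the Bézout identity exhibits 21 as an element of (378, 399), giving (21) ⊆ (378, 399). Containment (⊆): since 21 | 378 and 21 | 399 (378 = 21·18, 399 = 21·19), every Z-linear combination of 378 and 399 is divisible by 21, so (378, 399) ⊆ (21). Therefore (378, 399) = (21), d = 21.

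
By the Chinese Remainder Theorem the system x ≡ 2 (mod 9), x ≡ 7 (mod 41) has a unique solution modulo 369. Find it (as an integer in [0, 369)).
The moduli 9, 41 are pairwise coprime, so by the CRT there is a unique solution mod 9·41 = 369.
Solve by successive substitution. Start with x ≡ 2 (mod 9).
  Combine with x ≡ 7 (mod 41): write x = 2 + 9·t and require 2 + 9·t ≡ 7 (mod 41), i.e. 9·t ≡ 7 − 2 ≡ 5 (mod 41). Since 9^(−1) ≡ 32 (mod 41), t ≡ 32·5 ≡ 37 (mod 41). So x ≡ 2 + 9·37 = 335 (mod 369).
Unique solution in [0, 369): x = 335.

Final answer: x ≡ 335 (mod 369); the representative in [0, 369) is 335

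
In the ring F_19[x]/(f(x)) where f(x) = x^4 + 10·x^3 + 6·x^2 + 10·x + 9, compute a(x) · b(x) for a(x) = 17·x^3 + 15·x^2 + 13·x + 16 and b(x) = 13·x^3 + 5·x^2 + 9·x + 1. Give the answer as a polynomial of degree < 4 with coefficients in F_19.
Multiply as integer polynomials: a · b = 221·x^6 + 280·x^5 + 397·x^4 + 425·x^3 + 212·x^2 + 157·x + 16. Reducing coefficients mod 19: a · b ≡ 12·x^6 + 14·x^5 + 17·x^4 + 7·x^3 + 3·x^2 + 5·x + 16. Now divide by f(x) = x^4 + 10·x^3 + 6·x^2 + 10·x + 9 in F_19[x], eliminating the leading term at each step:
  leading term 12·x^6: subtract (12·x^2)·f(x) = 12·x^6 + 6·x^5 + 15·x^4 + 6·x^3 + 13·x^2, leaving 8·x^5 + 2·x^4 + x^3 + 9·x^2 + 5·x + 16 (coefficients mod 19)
  leading term 8·x^5: subtract (8·x)·f(x) = 8·x^5 + 4·x^4 + 10·x^3 + 4·x^2 + 15·x, leaving 17·x^4 + 10·x^3 + 5·x^2 + 9·x + 16 (coefficients mod 19)
  leading term 17·x^4: subtract (17)·f(x) = 17·x^4 + 18·x^3 + 7·x^2 + 18·x + 1, leaving 11·x^3 + 17·x^2 + 10·x + 15 (coefficients mod 19)
The degree is now < 4, so this is the remainder. Hence a · b ≡ 11·x^3 + 17·x^2 + 10·x + 15 in F_19[x]/(f).

Final answer: a · b ≡ 11·x^3 + 17·x^2 + 10·x + 15 (mod f(x))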